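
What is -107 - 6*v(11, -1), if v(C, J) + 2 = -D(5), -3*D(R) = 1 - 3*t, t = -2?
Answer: -109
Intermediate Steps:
D(R) = -7/3 (D(R) = -(1 - 3*(-2))/3 = -(1 + 6)/3 = -⅓*7 = -7/3)
v(C, J) = ⅓ (v(C, J) = -2 - 1*(-7/3) = -2 + 7/3 = ⅓)
-107 - 6*v(11, -1) = -107 - 6*⅓ = -107 - 2 = -109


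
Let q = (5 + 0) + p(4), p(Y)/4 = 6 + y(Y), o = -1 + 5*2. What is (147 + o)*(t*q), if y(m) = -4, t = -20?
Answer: -40560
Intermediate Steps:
o = 9 (o = -1 + 10 = 9)
p(Y) = 8 (p(Y) = 4*(6 - 4) = 4*2 = 8)
q = 13 (q = (5 + 0) + 8 = 5 + 8 = 13)
(147 + o)*(t*q) = (147 + 9)*(-20*13) = 156*(-260) = -40560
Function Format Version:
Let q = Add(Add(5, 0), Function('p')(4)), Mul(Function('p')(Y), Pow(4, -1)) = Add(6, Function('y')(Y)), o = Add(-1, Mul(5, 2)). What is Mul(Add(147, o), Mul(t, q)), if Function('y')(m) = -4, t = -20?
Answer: -40560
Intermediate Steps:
o = 9 (o = Add(-1, 10) = 9)
Function('p')(Y) = 8 (Function('p')(Y) = Mul(4, Add(6, -4)) = Mul(4, 2) = 8)
q = 13 (q = Add(Add(5, 0), 8) = Add(5, 8) = 13)
Mul(Add(147, o), Mul(t, q)) = Mul(Add(147, 9), Mul(-20, 13)) = Mul(156, -260) = -40560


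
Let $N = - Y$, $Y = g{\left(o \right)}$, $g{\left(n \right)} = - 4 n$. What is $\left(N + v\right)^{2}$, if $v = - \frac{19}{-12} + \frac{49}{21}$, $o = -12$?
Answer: $\frac{279841}{144} \approx 1943.3$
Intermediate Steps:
$Y = 48$ ($Y = \left(-4\right) \left(-12\right) = 48$)
$v = \frac{47}{12}$ ($v = \left(-19\right) \left(- \frac{1}{12}\right) + 49 \cdot \frac{1}{21} = \frac{19}{12} + \frac{7}{3} = \frac{47}{12} \approx 3.9167$)
$N = -48$ ($N = \left(-1\right) 48 = -48$)
$\left(N + v\right)^{2} = \left(-48 + \frac{47}{12}\right)^{2} = \left(- \frac{529}{12}\right)^{2} = \frac{279841}{144}$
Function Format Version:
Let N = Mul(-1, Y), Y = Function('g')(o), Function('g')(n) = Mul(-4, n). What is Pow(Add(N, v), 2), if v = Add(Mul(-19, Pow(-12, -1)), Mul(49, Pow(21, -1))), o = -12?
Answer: Rational(279841, 144) ≈ 1943.3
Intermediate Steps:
Y = 48 (Y = Mul(-4, -12) = 48)
v = Rational(47, 12) (v = Add(Mul(-19, Rational(-1, 12)), Mul(49, Rational(1, 21))) = Add(Rational(19, 12), Rational(7, 3)) = Rational(47, 12) ≈ 3.9167)
N = -48 (N = Mul(-1, 48) = -48)
Pow(Add(N, v), 2) = Pow(Add(-48, Rational(47, 12)), 2) = Pow(Rational(-529, 12), 2) = Rational(279841, 144)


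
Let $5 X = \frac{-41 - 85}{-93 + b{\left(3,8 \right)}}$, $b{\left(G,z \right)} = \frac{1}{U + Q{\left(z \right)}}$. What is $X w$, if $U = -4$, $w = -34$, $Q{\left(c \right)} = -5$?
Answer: $- \frac{19278}{2095} \approx -9.2019$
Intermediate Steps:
$b{\left(G,z \right)} = - \frac{1}{9}$ ($b{\left(G,z \right)} = \frac{1}{-4 - 5} = \frac{1}{-9} = - \frac{1}{9}$)
$X = \frac{567}{2095}$ ($X = \frac{\left(-41 - 85\right) \frac{1}{-93 - \frac{1}{9}}}{5} = \frac{\left(-41 - 85\right) \frac{1}{- \frac{838}{9}}}{5} = \frac{\left(-41 - 85\right) \left(- \frac{9}{838}\right)}{5} = \frac{\left(-126\right) \left(- \frac{9}{838}\right)}{5} = \frac{1}{5} \cdot \frac{567}{419} = \frac{567}{2095} \approx 0.27064$)
$X w = \frac{567}{2095} \left(-34\right) = - \frac{19278}{2095}$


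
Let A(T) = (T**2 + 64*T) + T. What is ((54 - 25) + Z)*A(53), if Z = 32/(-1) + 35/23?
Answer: -212636/23 ≈ -9245.0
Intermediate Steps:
Z = -701/23 (Z = 32*(-1) + 35*(1/23) = -32 + 35/23 = -701/23 ≈ -30.478)
A(T) = T**2 + 65*T
((54 - 25) + Z)*A(53) = ((54 - 25) - 701/23)*(53*(65 + 53)) = (29 - 701/23)*(53*118) = -34/23*6254 = -212636/23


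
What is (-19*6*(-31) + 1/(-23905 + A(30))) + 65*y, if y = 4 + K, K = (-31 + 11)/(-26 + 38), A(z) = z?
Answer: 263985872/71625 ≈ 3685.7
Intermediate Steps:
K = -5/3 (K = -20/12 = -20*1/12 = -5/3 ≈ -1.6667)
y = 7/3 (y = 4 - 5/3 = 7/3 ≈ 2.3333)
(-19*6*(-31) + 1/(-23905 + A(30))) + 65*y = (-19*6*(-31) + 1/(-23905 + 30)) + 65*(7/3) = (-114*(-31) + 1/(-23875)) + 455/3 = (3534 - 1/23875) + 455/3 = 84374249/23875 + 455/3 = 263985872/71625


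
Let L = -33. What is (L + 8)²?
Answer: 625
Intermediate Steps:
(L + 8)² = (-33 + 8)² = (-25)² = 625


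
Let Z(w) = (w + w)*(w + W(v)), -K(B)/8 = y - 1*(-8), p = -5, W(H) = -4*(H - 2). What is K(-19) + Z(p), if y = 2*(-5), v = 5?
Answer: 186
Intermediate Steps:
W(H) = 8 - 4*H (W(H) = -4*(-2 + H) = 8 - 4*H)
y = -10
K(B) = 16 (K(B) = -8*(-10 - 1*(-8)) = -8*(-10 + 8) = -8*(-2) = 16)
Z(w) = 2*w*(-12 + w) (Z(w) = (w + w)*(w + (8 - 4*5)) = (2*w)*(w + (8 - 20)) = (2*w)*(w - 12) = (2*w)*(-12 + w) = 2*w*(-12 + w))
K(-19) + Z(p) = 16 + 2*(-5)*(-12 - 5) = 16 + 2*(-5)*(-17) = 16 + 170 = 186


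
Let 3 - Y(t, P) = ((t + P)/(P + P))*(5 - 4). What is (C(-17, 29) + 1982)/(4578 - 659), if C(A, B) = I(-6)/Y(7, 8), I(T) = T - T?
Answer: 1982/3919 ≈ 0.50574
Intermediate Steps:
I(T) = 0
Y(t, P) = 3 - (P + t)/(2*P) (Y(t, P) = 3 - (t + P)/(P + P)*(5 - 4) = 3 - (P + t)/((2*P)) = 3 - (P + t)*(1/(2*P)) = 3 - (P + t)/(2*P))
C(A, B) = 0 (C(A, B) = 0/(((1/2)*(-1*7 + 5*8)/8)) = 0/(((1/2)*(1/8)*(-7 + 40))) = 0/(((1/2)*(1/8)*33)) = 0/(33/16) = 0*(16/33) = 0)
(C(-17, 29) + 1982)/(4578 - 659) = (0 + 1982)/(4578 - 659) = 1982/3919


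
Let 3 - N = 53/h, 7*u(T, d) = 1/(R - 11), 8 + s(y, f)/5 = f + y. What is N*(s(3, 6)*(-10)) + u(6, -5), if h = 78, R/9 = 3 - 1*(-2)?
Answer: -1076911/9282 ≈ -116.02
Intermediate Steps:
R = 45 (R = 9*(3 - 1*(-2)) = 9*(3 + 2) = 9*5 = 45)
s(y, f) = -40 + 5*f + 5*y (s(y, f) = -40 + 5*(f + y) = -40 + (5*f + 5*y) = -40 + 5*f + 5*y)
u(T, d) = 1/238 (u(T, d) = 1/(7*(45 - 11)) = (1/7)/34 = (1/7)*(1/34) = 1/238)
N = 181/78 (N = 3 - 53/78 = 181/78 ≈ 2.3205)
N*(s(3, 6)*(-10)) + u(6, -5) = 181*((-40 + 5*6 + 5*3)*(-10))/78 + 1/238 = 181*((-40 + 30 + 15)*(-10))/78 + 1/238 = 181*(5*(-10))/78 + 1/238 = (181/78)*(-50) + 1/238 = -4525/39 + 1/238 = -1076911/9282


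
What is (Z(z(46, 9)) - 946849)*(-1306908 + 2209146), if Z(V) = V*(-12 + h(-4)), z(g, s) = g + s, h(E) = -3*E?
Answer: -854283148062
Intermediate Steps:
Z(V) = 0 (Z(V) = V*(-12 - 3*(-4)) = V*(-12 + 12) = V*0 = 0)
(Z(z(46, 9)) - 946849)*(-1306908 + 2209146) = (0 - 946849)*(-1306908 + 2209146) = -946849*902238 = -854283148062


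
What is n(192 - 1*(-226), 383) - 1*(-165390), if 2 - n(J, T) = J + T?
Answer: 164591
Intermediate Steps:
n(J, T) = 2 - J - T (n(J, T) = 2 - (J + T) = 2 + (-J - T) = 2 - J - T)
n(192 - 1*(-226), 383) - 1*(-165390) = (2 - (192 - 1*(-226)) - 1*383) - 1*(-165390) = (2 - (192 + 226) - 383) + 165390 = (2 - 1*418 - 383) + 165390 = (2 - 418 - 383) + 165390 = -799 + 165390 = 164591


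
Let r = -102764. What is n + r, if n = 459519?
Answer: 356755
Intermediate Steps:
n + r = 459519 - 102764 = 356755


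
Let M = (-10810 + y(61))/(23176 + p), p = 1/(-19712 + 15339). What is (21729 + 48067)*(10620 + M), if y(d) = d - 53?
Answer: 75119717399205224/101348647 ≈ 7.4120e+8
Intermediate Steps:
y(d) = -53 + d
p = -1/4373 (p = 1/(-4373) = -1/4373 ≈ -0.00022868)
M = -47237146/101348647 (M = (-10810 + (-53 + 61))/(23176 - 1/4373) = (-10810 + 8)/(101348647/4373) = -10802*4373/101348647 = -47237146/101348647 ≈ -0.46609)
(21729 + 48067)*(10620 + M) = (21729 + 48067)*(10620 - 47237146/101348647) = 69796*(1076275393994/101348647) = 75119717399205224/101348647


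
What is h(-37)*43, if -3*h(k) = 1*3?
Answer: -43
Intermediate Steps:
h(k) = -1 (h(k) = -3/3 = -⅓*3 = -1)
h(-37)*43 = -1*43 = -43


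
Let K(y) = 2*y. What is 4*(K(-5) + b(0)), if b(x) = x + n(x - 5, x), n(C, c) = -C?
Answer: -20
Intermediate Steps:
b(x) = 5 (b(x) = x - (x - 5) = x - (-5 + x) = x + (5 - x) = 5)
4*(K(-5) + b(0)) = 4*(2*(-5) + 5) = 4*(-10 + 5) = 4*(-5) = -20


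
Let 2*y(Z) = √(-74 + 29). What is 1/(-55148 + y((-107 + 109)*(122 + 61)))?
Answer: -220592/12165207661 - 6*I*√5/12165207661 ≈ -1.8133e-5 - 1.1029e-9*I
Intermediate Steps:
y(Z) = 3*I*√5/2 (y(Z) = √(-74 + 29)/2 = √(-45)/2 = (3*I*√5)/2 = 3*I*√5/2)
1/(-55148 + y((-107 + 109)*(122 + 61))) = 1/(-55148 + 3*I*√5/2)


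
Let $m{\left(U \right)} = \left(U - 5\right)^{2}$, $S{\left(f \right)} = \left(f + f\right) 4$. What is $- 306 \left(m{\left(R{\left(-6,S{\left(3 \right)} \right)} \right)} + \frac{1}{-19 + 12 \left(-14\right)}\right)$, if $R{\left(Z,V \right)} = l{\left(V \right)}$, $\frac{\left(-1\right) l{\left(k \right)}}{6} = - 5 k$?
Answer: $- \frac{1720783332}{11} \approx -1.5643 \cdot 10^{8}$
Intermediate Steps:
$S{\left(f \right)} = 8 f$ ($S{\left(f \right)} = 2 f 4 = 8 f$)
$l{\left(k \right)} = 30 k$ ($l{\left(k \right)} = - 6 \left(- 5 k\right) = 30 k$)
$R{\left(Z,V \right)} = 30 V$
$m{\left(U \right)} = \left(-5 + U\right)^{2}$
$- 306 \left(m{\left(R{\left(-6,S{\left(3 \right)} \right)} \right)} + \frac{1}{-19 + 12 \left(-14\right)}\right) = - 306 \left(\left(-5 + 30 \cdot 8 \cdot 3\right)^{2} + \frac{1}{-19 + 12 \left(-14\right)}\right) = - 306 \left(\left(-5 + 30 \cdot 24\right)^{2} + \frac{1}{-19 - 168}\right) = - 306 \left(\left(-5 + 720\right)^{2} + \frac{1}{-187}\right) = - 306 \left(715^{2} - \frac{1}{187}\right) = - 306 \left(511225 - \frac{1}{187}\right) = \left(-306\right) \frac{95599074}{187} = - \frac{1720783332}{11}$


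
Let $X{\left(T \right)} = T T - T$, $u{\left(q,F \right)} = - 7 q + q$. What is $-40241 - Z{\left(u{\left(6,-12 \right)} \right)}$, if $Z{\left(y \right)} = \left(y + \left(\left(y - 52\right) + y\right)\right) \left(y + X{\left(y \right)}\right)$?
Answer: $167119$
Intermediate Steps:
$u{\left(q,F \right)} = - 6 q$
$X{\left(T \right)} = T^{2} - T$
$Z{\left(y \right)} = \left(-52 + 3 y\right) \left(y + y \left(-1 + y\right)\right)$ ($Z{\left(y \right)} = \left(y + \left(\left(y - 52\right) + y\right)\right) \left(y + y \left(-1 + y\right)\right) = \left(y + \left(\left(-52 + y\right) + y\right)\right) \left(y + y \left(-1 + y\right)\right) = \left(y + \left(-52 + 2 y\right)\right) \left(y + y \left(-1 + y\right)\right) = \left(-52 + 3 y\right) \left(y + y \left(-1 + y\right)\right)$)
$-40241 - Z{\left(u{\left(6,-12 \right)} \right)} = -40241 - \left(\left(-6\right) 6\right)^{2} \left(-52 + 3 \left(\left(-6\right) 6\right)\right) = -40241 - \left(-36\right)^{2} \left(-52 + 3 \left(-36\right)\right) = -40241 - 1296 \left(-52 - 108\right) = -40241 - 1296 \left(-160\right) = -40241 - -207360 = -40241 + 207360 = 167119$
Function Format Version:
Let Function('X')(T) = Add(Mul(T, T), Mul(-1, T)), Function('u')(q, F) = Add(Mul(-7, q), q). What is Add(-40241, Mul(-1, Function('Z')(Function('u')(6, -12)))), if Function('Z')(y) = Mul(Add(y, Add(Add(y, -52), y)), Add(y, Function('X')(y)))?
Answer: 167119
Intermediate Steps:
Function('u')(q, F) = Mul(-6, q)
Function('X')(T) = Add(Pow(T, 2), Mul(-1, T))
Function('Z')(y) = Mul(Add(-52, Mul(3, y)), Add(y, Mul(y, Add(-1, y)))) (Function('Z')(y) = Mul(Add(y, Add(Add(y, -52), y)), Add(y, Mul(y, Add(-1, y)))) = Mul(Add(y, Add(Add(-52, y), y)), Add(y, Mul(y, Add(-1, y)))) = Mul(Add(y, Add(-52, Mul(2, y))), Add(y, Mul(y, Add(-1, y)))) = Mul(Add(-52, Mul(3, y)), Add(y, Mul(y, Add(-1, y)))))
Add(-40241, Mul(-1, Function('Z')(Function('u')(6, -12)))) = Add(-40241, Mul(-1, Mul(Pow(Mul(-6, 6), 2), Add(-52, Mul(3, Mul(-6, 6)))))) = Add(-40241, Mul(-1, Mul(Pow(-36, 2), Add(-52, Mul(3, -36))))) = Add(-40241, Mul(-1, Mul(1296, Add(-52, -108)))) = Add(-40241, Mul(-1, Mul(1296, -160))) = Add(-40241, Mul(-1, -207360)) = Add(-40241, 207360) = 167119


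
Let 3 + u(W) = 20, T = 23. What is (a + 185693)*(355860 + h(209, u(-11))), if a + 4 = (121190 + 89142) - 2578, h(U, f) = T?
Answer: 140019675169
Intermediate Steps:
u(W) = 17 (u(W) = -3 + 20 = 17)
h(U, f) = 23
a = 207750 (a = -4 + ((121190 + 89142) - 2578) = -4 + (210332 - 2578) = -4 + 207754 = 207750)
(a + 185693)*(355860 + h(209, u(-11))) = (207750 + 185693)*(355860 + 23) = 393443*355883 = 140019675169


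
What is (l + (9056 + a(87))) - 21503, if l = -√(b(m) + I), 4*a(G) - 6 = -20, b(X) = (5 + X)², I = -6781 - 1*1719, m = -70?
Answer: -24901/2 - 15*I*√19 ≈ -12451.0 - 65.384*I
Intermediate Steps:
I = -8500 (I = -6781 - 1719 = -8500)
a(G) = -7/2 (a(G) = 3/2 + (¼)*(-20) = 3/2 - 5 = -7/2)
l = -15*I*√19 (l = -√((5 - 70)² - 8500) = -√((-65)² - 8500) = -√(4225 - 8500) = -√(-4275) = -15*I*√19 ≈ -65.384*I)
(l + (9056 + a(87))) - 21503 = (-15*I*√19 + (9056 - 7/2)) - 21503 = (-15*I*√19 + 18105/2) - 21503 = (18105/2 - 15*I*√19) - 21503 = -24901/2 - 15*I*√19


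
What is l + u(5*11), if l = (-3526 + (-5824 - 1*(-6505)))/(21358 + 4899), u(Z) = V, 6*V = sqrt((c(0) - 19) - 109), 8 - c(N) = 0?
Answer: -2845/26257 + I*sqrt(30)/3 ≈ -0.10835 + 1.8257*I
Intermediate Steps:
c(N) = 8 (c(N) = 8 - 1*0 = 8 + 0 = 8)
V = I*sqrt(30)/3 (V = sqrt((8 - 19) - 109)/6 = sqrt(-11 - 109)/6 = sqrt(-120)/6 = (2*I*sqrt(30))/6 = I*sqrt(30)/3 ≈ 1.8257*I)
u(Z) = I*sqrt(30)/3
l = -2845/26257 (l = (-3526 + (-5824 + 6505))/26257 = (-3526 + 681)*(1/26257) = -2845*1/26257 = -2845/26257 ≈ -0.10835)
l + u(5*11) = -2845/26257 + I*sqrt(30)/3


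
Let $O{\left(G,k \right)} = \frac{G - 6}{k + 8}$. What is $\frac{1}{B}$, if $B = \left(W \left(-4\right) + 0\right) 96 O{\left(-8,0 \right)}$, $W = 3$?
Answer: $\frac{1}{2016} \approx 0.00049603$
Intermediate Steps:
$O{\left(G,k \right)} = \frac{-6 + G}{8 + k}$
$B = 2016$ ($B = \left(3 \left(-4\right) + 0\right) 96 \frac{-6 - 8}{8 + 0} = \left(-12 + 0\right) 96 \cdot \frac{1}{8} \left(-14\right) = \left(-12\right) 96 \cdot \frac{1}{8} \left(-14\right) = \left(-1152\right) \left(- \frac{7}{4}\right) = 2016$)
$\frac{1}{B} = \frac{1}{2016}$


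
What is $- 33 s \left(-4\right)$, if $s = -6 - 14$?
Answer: $-2640$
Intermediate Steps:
$s = -20$
$- 33 s \left(-4\right) = \left(-33\right) \left(-20\right) \left(-4\right) = 660 \left(-4\right) = -2640$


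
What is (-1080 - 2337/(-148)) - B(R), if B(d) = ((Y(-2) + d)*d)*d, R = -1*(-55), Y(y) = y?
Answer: -23885603/148 ≈ -1.6139e+5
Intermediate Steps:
R = 55
B(d) = d²*(-2 + d) (B(d) = ((-2 + d)*d)*d = (d*(-2 + d))*d = d²*(-2 + d))
(-1080 - 2337/(-148)) - B(R) = (-1080 - 2337/(-148)) - 55²*(-2 + 55) = (-1080 - 2337*(-1)/148) - 3025*53 = (-1080 - 1*(-2337/148)) - 1*160325 = (-1080 + 2337/148) - 160325 = -157503/148 - 160325 = -23885603/148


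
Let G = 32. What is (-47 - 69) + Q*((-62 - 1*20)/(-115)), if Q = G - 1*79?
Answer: -17194/115 ≈ -149.51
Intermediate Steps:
Q = -47 (Q = 32 - 1*79 = 32 - 79 = -47)
(-47 - 69) + Q*((-62 - 1*20)/(-115)) = (-47 - 69) - 47*(-62 - 1*20)/(-115) = -116 - 47*(-62 - 20)*(-1)/115 = -116 - (-3854)*(-1)/115 = -116 - 47*82/115 = -116 - 3854/115 = -17194/115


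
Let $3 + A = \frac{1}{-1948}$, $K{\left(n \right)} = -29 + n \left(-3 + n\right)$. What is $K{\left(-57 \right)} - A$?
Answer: $\frac{6611513}{1948} \approx 3394.0$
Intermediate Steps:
$A = - \frac{5845}{1948}$ ($A = -3 + \frac{1}{-1948} = -3 - \frac{1}{1948} = - \frac{5845}{1948} \approx -3.0005$)
$K{\left(-57 \right)} - A = \left(-29 + \left(-57\right)^{2} - -171\right) - - \frac{5845}{1948} = \left(-29 + 3249 + 171\right) + \frac{5845}{1948} = 3391 + \frac{5845}{1948} = \frac{6611513}{1948}$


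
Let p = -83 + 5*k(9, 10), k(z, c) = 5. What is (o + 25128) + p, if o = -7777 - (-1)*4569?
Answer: 21862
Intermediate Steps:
o = -3208 (o = -7777 - 1*(-4569) = -7777 + 4569 = -3208)
p = -58 (p = -83 + 5*5 = -83 + 25 = -58)
(o + 25128) + p = (-3208 + 25128) - 58 = 21920 - 58 = 21862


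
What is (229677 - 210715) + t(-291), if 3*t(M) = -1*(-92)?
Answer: 56978/3 ≈ 18993.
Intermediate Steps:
t(M) = 92/3 (t(M) = (-1*(-92))/3 = (⅓)*92 = 92/3)
(229677 - 210715) + t(-291) = (229677 - 210715) + 92/3 = 18962 + 92/3 = 56978/3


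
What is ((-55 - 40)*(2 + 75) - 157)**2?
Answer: 55830784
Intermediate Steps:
((-55 - 40)*(2 + 75) - 157)**2 = (-95*77 - 157)**2 = (-7315 - 157)**2 = (-7472)**2 = 55830784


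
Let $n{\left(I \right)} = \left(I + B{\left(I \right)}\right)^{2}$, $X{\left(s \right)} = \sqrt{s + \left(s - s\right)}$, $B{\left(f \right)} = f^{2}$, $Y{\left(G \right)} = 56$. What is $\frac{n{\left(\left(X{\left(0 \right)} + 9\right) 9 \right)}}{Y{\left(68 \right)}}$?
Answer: $\frac{11029041}{14} \approx 7.8779 \cdot 10^{5}$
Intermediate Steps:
$X{\left(s \right)} = \sqrt{s}$ ($X{\left(s \right)} = \sqrt{s + 0} = \sqrt{s}$)
$n{\left(I \right)} = \left(I + I^{2}\right)^{2}$
$\frac{n{\left(\left(X{\left(0 \right)} + 9\right) 9 \right)}}{Y{\left(68 \right)}} = \frac{\left(\left(\sqrt{0} + 9\right) 9\right)^{2} \left(1 + \left(\sqrt{0} + 9\right) 9\right)^{2}}{56} = \left(\left(0 + 9\right) 9\right)^{2} \left(1 + \left(0 + 9\right) 9\right)^{2} \cdot \frac{1}{56} = \left(9 \cdot 9\right)^{2} \left(1 + 9 \cdot 9\right)^{2} \cdot \frac{1}{56} = 81^{2} \left(1 + 81\right)^{2} \cdot \frac{1}{56} = 6561 \cdot 82^{2} \cdot \frac{1}{56} = 6561 \cdot 6724 \cdot \frac{1}{56} = 44116164 \cdot \frac{1}{56} = \frac{11029041}{14}$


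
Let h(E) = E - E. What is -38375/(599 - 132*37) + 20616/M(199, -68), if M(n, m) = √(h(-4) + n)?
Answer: 7675/857 + 20616*√199/199 ≈ 1470.4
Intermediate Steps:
h(E) = 0
M(n, m) = √n (M(n, m) = √(0 + n) = √n)
-38375/(599 - 132*37) + 20616/M(199, -68) = -38375/(599 - 132*37) + 20616/(√199) = -38375/(599 - 1*4884) + 20616*(√199/199) = -38375/(599 - 4884) + 20616*√199/199 = -38375/(-4285) + 20616*√199/199 = -38375*(-1/4285) + 20616*√199/199 = 7675/857 + 20616*√199/199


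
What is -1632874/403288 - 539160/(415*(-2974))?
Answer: -89893633073/24887104124 ≈ -3.6121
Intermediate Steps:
-1632874/403288 - 539160/(415*(-2974)) = -1632874*1/403288 - 539160/(-1234210) = -816437/201644 - 539160*(-1/1234210) = -816437/201644 + 53916/123421 = -89893633073/24887104124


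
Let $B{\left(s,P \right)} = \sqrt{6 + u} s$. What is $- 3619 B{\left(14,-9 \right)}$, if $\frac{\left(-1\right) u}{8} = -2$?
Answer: $- 50666 \sqrt{22} \approx -2.3764 \cdot 10^{5}$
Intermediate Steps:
$u = 16$ ($u = \left(-8\right) \left(-2\right) = 16$)
$B{\left(s,P \right)} = s \sqrt{22}$ ($B{\left(s,P \right)} = \sqrt{6 + 16} s = \sqrt{22} s = s \sqrt{22}$)
$- 3619 B{\left(14,-9 \right)} = - 3619 \cdot 14 \sqrt{22} = - 50666 \sqrt{22}$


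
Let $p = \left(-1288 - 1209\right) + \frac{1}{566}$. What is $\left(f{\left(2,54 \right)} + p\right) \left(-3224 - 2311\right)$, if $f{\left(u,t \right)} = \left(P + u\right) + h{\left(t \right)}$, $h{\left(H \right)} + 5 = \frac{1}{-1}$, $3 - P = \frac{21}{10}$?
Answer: $\frac{3916166373}{283} \approx 1.3838 \cdot 10^{7}$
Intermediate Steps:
$P = \frac{9}{10}$ ($P = 3 - \frac{21}{10} = \frac{9}{10} \approx 0.9$)
$h{\left(H \right)} = -6$ ($h{\left(H \right)} = -5 + \frac{1}{-1} = -5 - 1 = -6$)
$p = - \frac{1413301}{566}$ ($p = -2497 + \frac{1}{566} = - \frac{1413301}{566} \approx -2497.0$)
$f{\left(u,t \right)} = - \frac{51}{10} + u$ ($f{\left(u,t \right)} = \left(\frac{9}{10} + u\right) - 6 = - \frac{51}{10} + u$)
$\left(f{\left(2,54 \right)} + p\right) \left(-3224 - 2311\right) = \left(\left(- \frac{51}{10} + 2\right) - \frac{1413301}{566}\right) \left(-3224 - 2311\right) = \left(- \frac{31}{10} - \frac{1413301}{566}\right) \left(-5535\right) = \left(- \frac{3537639}{1415}\right) \left(-5535\right) = \frac{3916166373}{283}$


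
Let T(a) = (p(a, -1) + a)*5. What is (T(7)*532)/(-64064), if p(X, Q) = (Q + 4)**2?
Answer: -95/143 ≈ -0.66434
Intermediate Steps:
p(X, Q) = (4 + Q)**2
T(a) = 45 + 5*a (T(a) = ((4 - 1)**2 + a)*5 = (3**2 + a)*5 = (9 + a)*5 = 45 + 5*a)
(T(7)*532)/(-64064) = ((45 + 5*7)*532)/(-64064) = ((45 + 35)*532)*(-1/64064) = (80*532)*(-1/64064) = 42560*(-1/64064) = -95/143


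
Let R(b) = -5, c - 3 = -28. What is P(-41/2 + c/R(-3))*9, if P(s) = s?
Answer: -279/2 ≈ -139.50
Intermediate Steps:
c = -25 (c = 3 - 28 = -25)
P(-41/2 + c/R(-3))*9 = (-41/2 - 25/(-5))*9 = (-41*½ - 25*(-⅕))*9 = (-41/2 + 5)*9 = -31/2*9 = -279/2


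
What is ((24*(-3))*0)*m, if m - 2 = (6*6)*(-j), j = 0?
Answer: 0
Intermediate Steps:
m = 2 (m = 2 + (6*6)*(-1*0) = 2 + 36*0 = 2 + 0 = 2)
((24*(-3))*0)*m = ((24*(-3))*0)*2 = -72*0*2 = 0*2 = 0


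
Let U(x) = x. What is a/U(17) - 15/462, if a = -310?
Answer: -47825/2618 ≈ -18.268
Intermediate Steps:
a/U(17) - 15/462 = -310/17 - 15/462 = -310*1/17 - 15*1/462 = -310/17 - 5/154 = -47825/2618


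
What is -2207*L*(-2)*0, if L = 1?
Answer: 0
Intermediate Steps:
-2207*L*(-2)*0 = -2207*1*(-2)*0 = -(-4414)*0 = -2207*0 = 0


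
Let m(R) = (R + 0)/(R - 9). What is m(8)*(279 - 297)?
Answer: 144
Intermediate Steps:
m(R) = R/(-9 + R)
m(8)*(279 - 297) = (8/(-9 + 8))*(279 - 297) = (8/(-1))*(-18) = (8*(-1))*(-18) = -8*(-18) = 144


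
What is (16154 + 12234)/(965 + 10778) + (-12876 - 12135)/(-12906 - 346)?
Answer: 669901949/155618236 ≈ 4.3048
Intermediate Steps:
(16154 + 12234)/(965 + 10778) + (-12876 - 12135)/(-12906 - 346) = 28388/11743 - 25011/(-13252) = 28388*(1/11743) - 25011*(-1/13252) = 28388/11743 + 25011/13252 = 669901949/155618236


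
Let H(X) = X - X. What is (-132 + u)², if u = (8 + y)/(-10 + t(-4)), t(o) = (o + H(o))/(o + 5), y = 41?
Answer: 73441/4 ≈ 18360.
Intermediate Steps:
H(X) = 0
t(o) = o/(5 + o) (t(o) = (o + 0)/(o + 5) = o/(5 + o))
u = -7/2 (u = (8 + 41)/(-10 - 4/(5 - 4)) = 49/(-10 - 4/1) = 49/(-10 - 4*1) = 49/(-10 - 4) = 49/(-14) = 49*(-1/14) = -7/2 ≈ -3.5000)
(-132 + u)² = (-132 - 7/2)² = (-271/2)² = 73441/4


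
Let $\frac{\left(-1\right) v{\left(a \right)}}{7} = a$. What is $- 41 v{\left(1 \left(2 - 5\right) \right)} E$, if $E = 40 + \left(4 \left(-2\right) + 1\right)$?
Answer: $-28413$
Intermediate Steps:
$E = 33$ ($E = 40 + \left(-8 + 1\right) = 40 - 7 = 33$)
$v{\left(a \right)} = - 7 a$
$- 41 v{\left(1 \left(2 - 5\right) \right)} E = - 41 \left(- 7 \cdot 1 \left(2 - 5\right)\right) 33 = - 41 \left(- 7 \cdot 1 \left(-3\right)\right) 33 = - 41 \left(\left(-7\right) \left(-3\right)\right) 33 = \left(-41\right) 21 \cdot 33 = \left(-861\right) 33 = -28413$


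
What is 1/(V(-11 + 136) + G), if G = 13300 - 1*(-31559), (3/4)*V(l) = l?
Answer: 3/135077 ≈ 2.2210e-5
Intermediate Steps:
V(l) = 4*l/3
G = 44859 (G = 13300 + 31559 = 44859)
1/(V(-11 + 136) + G) = 1/(4*(-11 + 136)/3 + 44859) = 1/((4/3)*125 + 44859) = 1/(500/3 + 44859) = 1/(135077/3) = 3/135077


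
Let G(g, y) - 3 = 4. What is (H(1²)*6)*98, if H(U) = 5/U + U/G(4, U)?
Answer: 3024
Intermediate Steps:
G(g, y) = 7 (G(g, y) = 3 + 4 = 7)
H(U) = 5/U + U/7
(H(1²)*6)*98 = ((5/(1²) + (⅐)*1²)*6)*98 = ((5/1 + (⅐)*1)*6)*98 = ((5*1 + ⅐)*6)*98 = ((5 + ⅐)*6)*98 = ((36/7)*6)*98 = (216/7)*98 = 3024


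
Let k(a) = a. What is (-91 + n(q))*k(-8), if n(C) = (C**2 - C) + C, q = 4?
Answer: 600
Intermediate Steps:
n(C) = C**2
(-91 + n(q))*k(-8) = (-91 + 4**2)*(-8) = (-91 + 16)*(-8) = -75*(-8) = 600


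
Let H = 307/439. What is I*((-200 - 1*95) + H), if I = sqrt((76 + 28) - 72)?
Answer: -516792*sqrt(2)/439 ≈ -1664.8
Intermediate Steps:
H = 307/439 (H = 307*(1/439) = 307/439 ≈ 0.69932)
I = 4*sqrt(2) (I = sqrt(104 - 72) = sqrt(32) = 4*sqrt(2) ≈ 5.6569)
I*((-200 - 1*95) + H) = (4*sqrt(2))*((-200 - 1*95) + 307/439) = (4*sqrt(2))*((-200 - 95) + 307/439) = (4*sqrt(2))*(-295 + 307/439) = (4*sqrt(2))*(-129198/439) = -516792*sqrt(2)/439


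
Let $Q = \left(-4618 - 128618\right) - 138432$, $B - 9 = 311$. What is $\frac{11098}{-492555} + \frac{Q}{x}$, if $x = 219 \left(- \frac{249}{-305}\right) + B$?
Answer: $- \frac{832942347562}{1529242545} \approx -544.68$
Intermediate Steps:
$B = 320$ ($B = 9 + 311 = 320$)
$Q = -271668$ ($Q = -133236 - 138432 = -271668$)
$x = \frac{152131}{305}$ ($x = 219 \left(- \frac{249}{-305}\right) + 320 = 219 \left(\left(-249\right) \left(- \frac{1}{305}\right)\right) + 320 = 219 \cdot \frac{249}{305} + 320 = \frac{54531}{305} + 320 = \frac{152131}{305} \approx 498.79$)
$\frac{11098}{-492555} + \frac{Q}{x} = \frac{11098}{-492555} - \frac{271668}{\frac{152131}{305}} = 11098 \left(- \frac{1}{492555}\right) - \frac{82858740}{152131} = - \frac{11098}{492555} - \frac{82858740}{152131} = - \frac{832942347562}{1529242545}$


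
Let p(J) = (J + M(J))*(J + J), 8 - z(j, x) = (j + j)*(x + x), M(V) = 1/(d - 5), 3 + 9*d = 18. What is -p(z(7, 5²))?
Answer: -4790716/5 ≈ -9.5814e+5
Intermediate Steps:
d = 5/3 (d = -⅓ + (⅑)*18 = -⅓ + 2 = 5/3 ≈ 1.6667)
M(V) = -3/10 (M(V) = 1/(5/3 - 5) = 1/(-10/3) = -3/10)
z(j, x) = 8 - 4*j*x (z(j, x) = 8 - (j + j)*(x + x) = 8 - 2*j*2*x = 8 - 4*j*x)
p(J) = 2*J*(-3/10 + J) (p(J) = (J - 3/10)*(J + J) = (-3/10 + J)*(2*J) = 2*J*(-3/10 + J))
-p(z(7, 5²)) = -(8 - 4*7*5²)*(-3 + 10*(8 - 4*7*5²))/5 = -(8 - 4*7*25)*(-3 + 10*(8 - 4*7*25))/5 = -(8 - 700)*(-3 + 10*(8 - 700))/5 = -(-692)*(-3 + 10*(-692))/5 = -(-692)*(-3 - 6920)/5 = -(-692)*(-6923)/5 = -1*4790716/5 = -4790716/5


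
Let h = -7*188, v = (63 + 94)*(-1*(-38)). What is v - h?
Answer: 7282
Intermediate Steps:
v = 5966 (v = 157*38 = 5966)
h = -1316
v - h = 5966 - 1*(-1316) = 5966 + 1316 = 7282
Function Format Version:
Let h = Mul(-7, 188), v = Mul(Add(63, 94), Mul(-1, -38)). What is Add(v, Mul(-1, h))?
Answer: 7282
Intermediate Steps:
v = 5966 (v = Mul(157, 38) = 5966)
h = -1316
Add(v, Mul(-1, h)) = Add(5966, Mul(-1, -1316)) = Add(5966, 1316) = 7282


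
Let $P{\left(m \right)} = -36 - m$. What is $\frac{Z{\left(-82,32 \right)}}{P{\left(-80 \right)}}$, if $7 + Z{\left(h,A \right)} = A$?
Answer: $\frac{25}{44} \approx 0.56818$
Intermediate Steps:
$Z{\left(h,A \right)} = -7 + A$
$\frac{Z{\left(-82,32 \right)}}{P{\left(-80 \right)}} = \frac{-7 + 32}{-36 - -80} = \frac{25}{-36 + 80} = \frac{25}{44}$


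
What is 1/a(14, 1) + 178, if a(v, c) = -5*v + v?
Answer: 9967/56 ≈ 177.98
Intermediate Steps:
a(v, c) = -4*v
1/a(14, 1) + 178 = 1/(-4*14) + 178 = 1/(-56) + 178 = -1/56 + 178 = 9967/56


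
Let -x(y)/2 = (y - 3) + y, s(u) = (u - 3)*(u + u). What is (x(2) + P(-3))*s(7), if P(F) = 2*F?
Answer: -448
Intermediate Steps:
s(u) = 2*u*(-3 + u) (s(u) = (-3 + u)*(2*u) = 2*u*(-3 + u))
x(y) = 6 - 4*y (x(y) = -2*((y - 3) + y) = -2*((-3 + y) + y) = -2*(-3 + 2*y) = 6 - 4*y)
(x(2) + P(-3))*s(7) = ((6 - 4*2) + 2*(-3))*(2*7*(-3 + 7)) = ((6 - 8) - 6)*(2*7*4) = (-2 - 6)*56 = -8*56 = -448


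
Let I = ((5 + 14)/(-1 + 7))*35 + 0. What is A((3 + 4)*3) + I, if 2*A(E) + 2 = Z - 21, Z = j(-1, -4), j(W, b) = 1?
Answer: 599/6 ≈ 99.833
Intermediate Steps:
Z = 1
A(E) = -11 (A(E) = -1 + (1 - 21)/2 = -1 + (1/2)*(-20) = -1 - 10 = -11)
I = 665/6 (I = (19/6)*35 + 0 = 665/6 + 0 = 665/6 ≈ 110.83)
A((3 + 4)*3) + I = -11 + 665/6 = 599/6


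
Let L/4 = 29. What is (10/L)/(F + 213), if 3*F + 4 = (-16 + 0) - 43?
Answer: 5/11136 ≈ 0.00044899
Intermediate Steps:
L = 116 (L = 4*29 = 116)
F = -21 (F = -4/3 + ((-16 + 0) - 43)/3 = -4/3 + (-16 - 43)/3 = -4/3 + (⅓)*(-59) = -4/3 - 59/3 = -21)
(10/L)/(F + 213) = (10/116)/(-21 + 213) = (10*(1/116))/192 = (5/58)*(1/192) = 5/11136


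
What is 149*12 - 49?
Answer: 1739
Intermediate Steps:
149*12 - 49 = 1788 - 49 = 1739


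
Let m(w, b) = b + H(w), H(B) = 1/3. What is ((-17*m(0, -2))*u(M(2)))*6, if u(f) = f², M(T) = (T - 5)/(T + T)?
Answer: 765/8 ≈ 95.625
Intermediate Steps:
H(B) = ⅓
m(w, b) = ⅓ + b (m(w, b) = b + ⅓ = ⅓ + b)
M(T) = (-5 + T)/(2*T) (M(T) = (-5 + T)/((2*T)) = (-5 + T)*(1/(2*T)) = (-5 + T)/(2*T))
((-17*m(0, -2))*u(M(2)))*6 = ((-17*(⅓ - 2))*((½)*(-5 + 2)/2)²)*6 = ((-17*(-5/3))*((½)*(½)*(-3))²)*6 = (85*(-¾)²/3)*6 = ((85/3)*(9/16))*6 = (255/16)*6 = 765/8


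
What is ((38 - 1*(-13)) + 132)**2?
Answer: 33489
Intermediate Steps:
((38 - 1*(-13)) + 132)**2 = ((38 + 13) + 132)**2 = (51 + 132)**2 = 183**2 = 33489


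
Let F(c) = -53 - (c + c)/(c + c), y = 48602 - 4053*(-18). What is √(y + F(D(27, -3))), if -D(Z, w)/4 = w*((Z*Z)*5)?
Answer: √121502 ≈ 348.57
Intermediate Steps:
D(Z, w) = -20*w*Z² (D(Z, w) = -4*w*(Z*Z)*5 = -4*w*Z²*5 = -4*w*5*Z² = -20*w*Z²)
y = 121556 (y = 48602 - 1*(-72954) = 48602 + 72954 = 121556)
F(c) = -54 (F(c) = -53 - 2*c/(2*c) = -53 - 2*c*1/(2*c) = -53 - 1*1 = -53 - 1 = -54)
√(y + F(D(27, -3))) = √(121556 - 54) = √121502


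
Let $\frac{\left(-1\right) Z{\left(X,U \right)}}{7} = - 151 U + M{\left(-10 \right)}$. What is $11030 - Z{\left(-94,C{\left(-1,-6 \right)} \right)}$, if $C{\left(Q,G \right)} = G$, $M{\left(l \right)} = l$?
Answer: $17302$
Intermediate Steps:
$Z{\left(X,U \right)} = 70 + 1057 U$ ($Z{\left(X,U \right)} = - 7 \left(- 151 U - 10\right) = - 7 \left(-10 - 151 U\right) = 70 + 1057 U$)
$11030 - Z{\left(-94,C{\left(-1,-6 \right)} \right)} = 11030 - \left(70 + 1057 \left(-6\right)\right) = 11030 - \left(70 - 6342\right) = 11030 - -6272 = 11030 + 6272 = 17302$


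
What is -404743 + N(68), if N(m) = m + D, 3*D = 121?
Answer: -1213904/3 ≈ -4.0463e+5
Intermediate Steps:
D = 121/3 (D = (1/3)*121 = 121/3 ≈ 40.333)
N(m) = 121/3 + m (N(m) = m + 121/3 = 121/3 + m)
-404743 + N(68) = -404743 + (121/3 + 68) = -404743 + 325/3 = -1213904/3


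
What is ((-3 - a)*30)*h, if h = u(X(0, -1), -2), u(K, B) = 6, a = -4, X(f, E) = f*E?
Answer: 180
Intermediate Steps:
X(f, E) = E*f
h = 6
((-3 - a)*30)*h = ((-3 - 1*(-4))*30)*6 = ((-3 + 4)*30)*6 = (1*30)*6 = 30*6 = 180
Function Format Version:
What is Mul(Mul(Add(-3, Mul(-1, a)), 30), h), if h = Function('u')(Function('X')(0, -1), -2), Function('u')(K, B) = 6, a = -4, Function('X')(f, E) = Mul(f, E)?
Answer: 180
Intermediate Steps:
Function('X')(f, E) = Mul(E, f)
h = 6
Mul(Mul(Add(-3, Mul(-1, a)), 30), h) = Mul(Mul(Add(-3, Mul(-1, -4)), 30), 6) = Mul(Mul(Add(-3, 4), 30), 6) = Mul(Mul(1, 30), 6) = Mul(30, 6) = 180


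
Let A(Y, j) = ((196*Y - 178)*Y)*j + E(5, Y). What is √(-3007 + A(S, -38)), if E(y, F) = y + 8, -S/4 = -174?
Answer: 3*I*√400358402 ≈ 60027.0*I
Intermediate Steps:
S = 696 (S = -4*(-174) = 696)
E(y, F) = 8 + y
A(Y, j) = 13 + Y*j*(-178 + 196*Y) (A(Y, j) = ((196*Y - 178)*Y)*j + (8 + 5) = ((-178 + 196*Y)*Y)*j + 13 = (Y*(-178 + 196*Y))*j + 13 = Y*j*(-178 + 196*Y) + 13 = 13 + Y*j*(-178 + 196*Y))
√(-3007 + A(S, -38)) = √(-3007 + (13 - 178*696*(-38) + 196*(-38)*696²)) = √(-3007 + (13 + 4707744 + 196*(-38)*484416)) = √(-3007 + (13 + 4707744 - 3607930368)) = √(-3007 - 3603222611) = √(-3603225618) = 3*I*√400358402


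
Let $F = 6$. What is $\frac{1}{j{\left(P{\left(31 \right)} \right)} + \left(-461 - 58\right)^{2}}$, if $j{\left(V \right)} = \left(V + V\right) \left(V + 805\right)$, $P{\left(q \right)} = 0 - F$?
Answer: $\frac{1}{259773} \approx 3.8495 \cdot 10^{-6}$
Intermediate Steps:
$P{\left(q \right)} = -6$ ($P{\left(q \right)} = 0 - 6 = -6$)
$j{\left(V \right)} = 2 V \left(805 + V\right)$
$\frac{1}{j{\left(P{\left(31 \right)} \right)} + \left(-461 - 58\right)^{2}} = \frac{1}{2 \left(-6\right) \left(805 - 6\right) + \left(-461 - 58\right)^{2}} = \frac{1}{2 \left(-6\right) 799 + \left(-519\right)^{2}} = \frac{1}{-9588 + 269361} = \frac{1}{259773}$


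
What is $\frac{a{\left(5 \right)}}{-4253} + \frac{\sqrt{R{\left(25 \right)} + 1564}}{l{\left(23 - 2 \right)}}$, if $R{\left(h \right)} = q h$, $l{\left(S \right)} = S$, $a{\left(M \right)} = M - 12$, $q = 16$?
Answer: $\frac{7}{4253} + \frac{2 \sqrt{491}}{21} \approx 2.112$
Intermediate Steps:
$a{\left(M \right)} = -12 + M$ ($a{\left(M \right)} = M - 12 = -12 + M$)
$R{\left(h \right)} = 16 h$
$\frac{a{\left(5 \right)}}{-4253} + \frac{\sqrt{R{\left(25 \right)} + 1564}}{l{\left(23 - 2 \right)}} = \frac{-12 + 5}{-4253} + \frac{\sqrt{16 \cdot 25 + 1564}}{23 - 2} = \left(-7\right) \left(- \frac{1}{4253}\right) + \frac{\sqrt{400 + 1564}}{23 - 2} = \frac{7}{4253} + \frac{\sqrt{1964}}{21} = \frac{7}{4253} + 2 \sqrt{491} \cdot \frac{1}{21} = \frac{7}{4253} + \frac{2 \sqrt{491}}{21}$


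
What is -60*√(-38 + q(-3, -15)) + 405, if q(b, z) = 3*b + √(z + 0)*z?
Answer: 405 - 60*√(-47 - 15*I*√15) ≈ 181.6 + 468.09*I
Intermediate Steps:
q(b, z) = z^(3/2) + 3*b (q(b, z) = 3*b + √z*z = 3*b + z^(3/2) = z^(3/2) + 3*b)
-60*√(-38 + q(-3, -15)) + 405 = -60*√(-38 + ((-15)^(3/2) + 3*(-3))) + 405 = -60*√(-38 + (-15*I*√15 - 9)) + 405 = -60*√(-38 + (-9 - 15*I*√15)) + 405 = -60*√(-47 - 15*I*√15) + 405 = 405 - 60*√(-47 - 15*I*√15)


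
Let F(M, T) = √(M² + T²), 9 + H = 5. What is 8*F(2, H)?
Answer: 16*√5 ≈ 35.777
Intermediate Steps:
H = -4 (H = -9 + 5 = -4)
8*F(2, H) = 8*√(2² + (-4)²) = 8*√(4 + 16) = 8*√20 = 8*(2*√5) = 16*√5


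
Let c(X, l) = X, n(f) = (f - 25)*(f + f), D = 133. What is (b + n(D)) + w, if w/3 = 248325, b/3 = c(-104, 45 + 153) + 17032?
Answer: 824487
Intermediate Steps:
n(f) = 2*f*(-25 + f) (n(f) = (-25 + f)*(2*f) = 2*f*(-25 + f))
b = 50784 (b = 3*(-104 + 17032) = 3*16928 = 50784)
w = 744975 (w = 3*248325 = 744975)
(b + n(D)) + w = (50784 + 2*133*(-25 + 133)) + 744975 = (50784 + 2*133*108) + 744975 = (50784 + 28728) + 744975 = 79512 + 744975 = 824487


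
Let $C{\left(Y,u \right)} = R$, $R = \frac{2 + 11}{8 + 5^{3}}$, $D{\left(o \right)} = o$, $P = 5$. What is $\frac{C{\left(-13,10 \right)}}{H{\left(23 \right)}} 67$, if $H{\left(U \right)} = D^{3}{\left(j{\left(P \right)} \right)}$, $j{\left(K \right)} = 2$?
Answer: $\frac{871}{1064} \approx 0.81861$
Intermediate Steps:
$R = \frac{13}{133}$ ($R = \frac{13}{8 + 125} = \frac{13}{133} \approx 0.097744$)
$C{\left(Y,u \right)} = \frac{13}{133}$
$H{\left(U \right)} = 8$ ($H{\left(U \right)} = 2^{3} = 8$)
$\frac{C{\left(-13,10 \right)}}{H{\left(23 \right)}} 67 = \frac{13}{133 \cdot 8} \cdot 67 = \frac{13}{133} \cdot \frac{1}{8} \cdot 67 = \frac{13}{1064} \cdot 67 = \frac{871}{1064}$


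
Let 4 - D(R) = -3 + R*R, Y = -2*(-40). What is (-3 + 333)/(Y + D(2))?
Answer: 330/83 ≈ 3.9759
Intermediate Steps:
Y = 80
D(R) = 7 - R**2 (D(R) = 4 - (-3 + R*R) = 4 - (-3 + R**2) = 4 + (3 - R**2) = 7 - R**2)
(-3 + 333)/(Y + D(2)) = (-3 + 333)/(80 + (7 - 1*2**2)) = 330/(80 + (7 - 1*4)) = 330/(80 + (7 - 4)) = 330/(80 + 3) = 330/83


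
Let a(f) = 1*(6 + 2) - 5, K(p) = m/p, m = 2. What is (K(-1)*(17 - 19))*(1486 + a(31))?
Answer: 5956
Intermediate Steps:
K(p) = 2/p
a(f) = 3 (a(f) = 1*8 - 5 = 8 - 5 = 3)
(K(-1)*(17 - 19))*(1486 + a(31)) = ((2/(-1))*(17 - 19))*(1486 + 3) = ((2*(-1))*(-2))*1489 = -2*(-2)*1489 = 4*1489 = 5956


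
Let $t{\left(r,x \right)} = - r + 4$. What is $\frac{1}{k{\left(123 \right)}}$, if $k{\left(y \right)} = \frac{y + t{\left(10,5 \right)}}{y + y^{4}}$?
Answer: $\frac{76295588}{39} \approx 1.9563 \cdot 10^{6}$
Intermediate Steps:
$t{\left(r,x \right)} = 4 - r$
$k{\left(y \right)} = \frac{-6 + y}{y + y^{4}}$ ($k{\left(y \right)} = \frac{y + \left(4 - 10\right)}{y + y^{4}} = \frac{y - 6}{y + y^{4}} = \frac{-6 + y}{y + y^{4}}$)
$\frac{1}{k{\left(123 \right)}} = \frac{1}{\frac{1}{123 + 123^{4}} \left(-6 + 123\right)} = \frac{1}{\frac{1}{123 + 228886641} \cdot 117} = \frac{1}{\frac{1}{228886764} \cdot 117} = \frac{1}{\frac{39}{76295588}} = \frac{76295588}{39}$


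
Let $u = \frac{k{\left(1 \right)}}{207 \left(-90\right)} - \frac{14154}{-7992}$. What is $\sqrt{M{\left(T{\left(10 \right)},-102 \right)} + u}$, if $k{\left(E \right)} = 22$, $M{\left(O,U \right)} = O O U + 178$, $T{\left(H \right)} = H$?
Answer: $\frac{i \sqrt{58778951686265}}{76590} \approx 100.1 i$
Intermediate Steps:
$M{\left(O,U \right)} = 178 + U O^{2}$ ($M{\left(O,U \right)} = O^{2} U + 178 = U O^{2} + 178 = 178 + U O^{2}$)
$u = \frac{2439937}{1378620}$ ($u = \frac{22}{207 \left(-90\right)} - \frac{14154}{-7992} = \frac{22}{-18630} - - \frac{2359}{1332} = 22 \left(- \frac{1}{18630}\right) + \frac{2359}{1332} = - \frac{11}{9315} + \frac{2359}{1332} = \frac{2439937}{1378620} \approx 1.7698$)
$\sqrt{M{\left(T{\left(10 \right)},-102 \right)} + u} = \sqrt{\left(178 - 102 \cdot 10^{2}\right) + \frac{2439937}{1378620}} = \sqrt{\left(178 - 10200\right) + \frac{2439937}{1378620}} = \sqrt{-10022 + \frac{2439937}{1378620}} = \sqrt{- \frac{13814089703}{1378620}} = \frac{i \sqrt{58778951686265}}{76590}$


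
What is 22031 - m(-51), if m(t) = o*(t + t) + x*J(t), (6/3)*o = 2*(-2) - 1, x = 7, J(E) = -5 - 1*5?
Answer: 21846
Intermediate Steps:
J(E) = -10 (J(E) = -5 - 5 = -10)
o = -5/2 (o = (2*(-2) - 1)/2 = (-4 - 1)/2 = (1/2)*(-5) = -5/2 ≈ -2.5000)
m(t) = -70 - 5*t (m(t) = -5*(t + t)/2 + 7*(-10) = -5*t - 70 = -70 - 5*t)
22031 - m(-51) = 22031 - (-70 - 5*(-51)) = 22031 - (-70 + 255) = 22031 - 1*185 = 22031 - 185 = 21846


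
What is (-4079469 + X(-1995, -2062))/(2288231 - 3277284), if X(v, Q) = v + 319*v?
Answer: 362913/76081 ≈ 4.7701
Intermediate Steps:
X(v, Q) = 320*v
(-4079469 + X(-1995, -2062))/(2288231 - 3277284) = (-4079469 + 320*(-1995))/(2288231 - 3277284) = (-4079469 - 638400)/(-989053) = -4717869*(-1/989053) = 362913/76081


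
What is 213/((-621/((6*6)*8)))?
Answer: -2272/23 ≈ -98.783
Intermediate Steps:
213/((-621/((6*6)*8))) = 213/((-621/(36*8))) = 213/((-621/288)) = 213/((-621*1/288)) = 213/(-69/32) = 213*(-32/69) = -2272/23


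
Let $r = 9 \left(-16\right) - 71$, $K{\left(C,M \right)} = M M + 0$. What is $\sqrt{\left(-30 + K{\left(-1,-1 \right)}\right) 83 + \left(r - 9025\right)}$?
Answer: $i \sqrt{11647} \approx 107.92 i$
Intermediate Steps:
$K{\left(C,M \right)} = M^{2}$ ($K{\left(C,M \right)} = M^{2} + 0 = M^{2}$)
$r = -215$ ($r = -144 - 71 = -215$)
$\sqrt{\left(-30 + K{\left(-1,-1 \right)}\right) 83 + \left(r - 9025\right)} = \sqrt{\left(-30 + \left(-1\right)^{2}\right) 83 - 9240} = \sqrt{\left(-30 + 1\right) 83 - 9240} = \sqrt{\left(-29\right) 83 - 9240} = \sqrt{-2407 - 9240} = \sqrt{-11647} = i \sqrt{11647}$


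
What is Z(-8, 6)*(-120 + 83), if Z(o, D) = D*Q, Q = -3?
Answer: 666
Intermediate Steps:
Z(o, D) = -3*D (Z(o, D) = D*(-3) = -3*D)
Z(-8, 6)*(-120 + 83) = (-3*6)*(-120 + 83) = -18*(-37) = 666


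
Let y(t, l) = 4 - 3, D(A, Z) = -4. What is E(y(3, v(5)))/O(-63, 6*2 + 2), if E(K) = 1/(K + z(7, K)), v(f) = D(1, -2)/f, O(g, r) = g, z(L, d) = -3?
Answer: 1/126 ≈ 0.0079365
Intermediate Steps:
v(f) = -4/f
y(t, l) = 1
E(K) = 1/(-3 + K) (E(K) = 1/(K - 3) = 1/(-3 + K))
E(y(3, v(5)))/O(-63, 6*2 + 2) = 1/((-3 + 1)*(-63)) = -1/63/(-2) = -½*(-1/63) = 1/126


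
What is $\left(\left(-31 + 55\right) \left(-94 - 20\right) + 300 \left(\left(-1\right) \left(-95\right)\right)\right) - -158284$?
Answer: $184048$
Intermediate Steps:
$\left(\left(-31 + 55\right) \left(-94 - 20\right) + 300 \left(\left(-1\right) \left(-95\right)\right)\right) - -158284 = \left(24 \left(-114\right) + 300 \cdot 95\right) + 158284 = \left(-2736 + 28500\right) + 158284 = 25764 + 158284 = 184048$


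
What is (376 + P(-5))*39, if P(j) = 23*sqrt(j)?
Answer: 14664 + 897*I*sqrt(5) ≈ 14664.0 + 2005.8*I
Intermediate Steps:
(376 + P(-5))*39 = (376 + 23*sqrt(-5))*39 = (376 + 23*(I*sqrt(5)))*39 = (376 + 23*I*sqrt(5))*39 = 14664 + 897*I*sqrt(5)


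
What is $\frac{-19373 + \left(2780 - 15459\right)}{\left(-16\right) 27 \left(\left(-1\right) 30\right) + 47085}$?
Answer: $- \frac{10684}{20015} \approx -0.5338$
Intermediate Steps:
$\frac{-19373 + \left(2780 - 15459\right)}{\left(-16\right) 27 \left(\left(-1\right) 30\right) + 47085} = \frac{-19373 + \left(2780 - 15459\right)}{\left(-432\right) \left(-30\right) + 47085} = \frac{-19373 - 12679}{12960 + 47085} = - \frac{32052}{60045} = \left(-32052\right) \frac{1}{60045} = - \frac{10684}{20015}$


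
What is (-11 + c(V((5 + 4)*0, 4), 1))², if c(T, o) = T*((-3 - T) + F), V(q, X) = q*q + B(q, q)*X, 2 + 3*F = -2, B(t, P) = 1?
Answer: 17689/9 ≈ 1965.4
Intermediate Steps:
F = -4/3 (F = -⅔ + (⅓)*(-2) = -⅔ - ⅔ = -4/3 ≈ -1.3333)
V(q, X) = X + q² (V(q, X) = q*q + 1*X = q² + X = X + q²)
c(T, o) = T*(-13/3 - T) (c(T, o) = T*((-3 - T) - 4/3) = T*(-13/3 - T))
(-11 + c(V((5 + 4)*0, 4), 1))² = (-11 - (4 + ((5 + 4)*0)²)*(13 + 3*(4 + ((5 + 4)*0)²))/3)² = (-11 - (4 + (9*0)²)*(13 + 3*(4 + (9*0)²))/3)² = (-11 - (4 + 0²)*(13 + 3*(4 + 0²))/3)² = (-11 - (4 + 0)*(13 + 3*(4 + 0))/3)² = (-11 - ⅓*4*(13 + 3*4))² = (-11 - ⅓*4*(13 + 12))² = (-11 - ⅓*4*25)² = (-11 - 100/3)² = (-133/3)² = 17689/9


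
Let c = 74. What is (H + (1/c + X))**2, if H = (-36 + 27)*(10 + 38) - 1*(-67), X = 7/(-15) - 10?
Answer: 173683063009/1232100 ≈ 1.4097e+5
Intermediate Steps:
X = -157/15 (X = 7*(-1/15) - 10 = -7/15 - 10 = -157/15 ≈ -10.467)
H = -365 (H = -9*48 + 67 = -432 + 67 = -365)
(H + (1/c + X))**2 = (-365 + (1/74 - 157/15))**2 = (-365 - 11603/1110)**2 = (-416753/1110)**2 = 173683063009/1232100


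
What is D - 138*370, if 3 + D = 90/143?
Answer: -7301919/143 ≈ -51062.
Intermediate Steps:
D = -339/143 (D = -3 + 90/143 = -339/143 ≈ -2.3706)
D - 138*370 = -339/143 - 138*370 = -339/143 - 51060 = -7301919/143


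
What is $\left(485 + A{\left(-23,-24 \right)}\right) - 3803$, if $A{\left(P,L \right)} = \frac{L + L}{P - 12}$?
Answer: $- \frac{116082}{35} \approx -3316.6$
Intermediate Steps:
$A{\left(P,L \right)} = \frac{2 L}{-12 + P}$
$\left(485 + A{\left(-23,-24 \right)}\right) - 3803 = \left(485 + 2 \left(-24\right) \frac{1}{-12 - 23}\right) - 3803 = \left(485 + 2 \left(-24\right) \frac{1}{-35}\right) - 3803 = \left(485 + 2 \left(-24\right) \left(- \frac{1}{35}\right)\right) - 3803 = \left(485 + \frac{48}{35}\right) - 3803 = \frac{17023}{35} - 3803 = - \frac{116082}{35}$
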